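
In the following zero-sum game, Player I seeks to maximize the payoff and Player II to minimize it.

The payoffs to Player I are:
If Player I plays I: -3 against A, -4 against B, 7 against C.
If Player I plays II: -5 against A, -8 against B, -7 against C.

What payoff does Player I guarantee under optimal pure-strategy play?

-4

Row minima: -4, -8 → Player I's maximin is -4.
Column maxima: -3, -4, 7 → Player II's minimax is -4.
They coincide at (I, B), so the value is -4.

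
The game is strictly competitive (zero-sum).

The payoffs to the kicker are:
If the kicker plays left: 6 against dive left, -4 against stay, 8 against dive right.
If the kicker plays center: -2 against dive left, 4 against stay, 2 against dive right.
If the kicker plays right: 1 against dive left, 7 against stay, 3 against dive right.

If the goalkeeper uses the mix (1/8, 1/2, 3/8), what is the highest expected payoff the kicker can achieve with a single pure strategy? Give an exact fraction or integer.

left: (6)·(1/8) + (-4)·(1/2) + (8)·(3/8) = 7/4.
center: (-2)·(1/8) + (4)·(1/2) + (2)·(3/8) = 5/2.
right: (1)·(1/8) + (7)·(1/2) + (3)·(3/8) = 19/4.
The best pure response is right with expected payoff 19/4.

19/4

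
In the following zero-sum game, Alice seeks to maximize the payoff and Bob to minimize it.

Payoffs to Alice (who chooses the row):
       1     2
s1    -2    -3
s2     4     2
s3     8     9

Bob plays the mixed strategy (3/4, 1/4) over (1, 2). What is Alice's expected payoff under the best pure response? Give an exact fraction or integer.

s1: (-2)·(3/4) + (-3)·(1/4) = -9/4.
s2: (4)·(3/4) + (2)·(1/4) = 7/2.
s3: (8)·(3/4) + (9)·(1/4) = 33/4.
The best pure response is s3 with expected payoff 33/4.

33/4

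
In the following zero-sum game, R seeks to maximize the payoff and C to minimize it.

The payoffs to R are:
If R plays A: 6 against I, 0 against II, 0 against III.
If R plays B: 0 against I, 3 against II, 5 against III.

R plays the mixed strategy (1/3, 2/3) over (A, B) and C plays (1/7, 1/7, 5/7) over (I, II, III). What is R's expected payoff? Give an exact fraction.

Against (1/7, 1/7, 5/7), each row's expected payoff is A: 6/7; B: 4.
Taking the (1/3, 2/3)-weighted average: (1/3)·(6/7) + (2/3)·(4) = 62/21.

62/21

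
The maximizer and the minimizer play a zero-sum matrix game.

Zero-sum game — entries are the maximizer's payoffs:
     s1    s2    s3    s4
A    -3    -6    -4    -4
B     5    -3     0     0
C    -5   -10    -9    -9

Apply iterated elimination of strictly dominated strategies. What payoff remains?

-3

Column s3 is strictly dominated by s2 for the minimizer (-6<-4, -3<0, -10<-9); eliminate s3.
Column s4 is strictly dominated by s2 for the minimizer (-6<-4, -3<0, -10<-9); eliminate s4.
Column s1 is strictly dominated by s2 for the minimizer (-6<-3, -3<5, -10<-5); eliminate s1.
Row C is strictly dominated by row A (-6>-10); eliminate C.
Row A is strictly dominated by row B (-3>-6); eliminate A.
Only (B, s2) remains, with payoff -3.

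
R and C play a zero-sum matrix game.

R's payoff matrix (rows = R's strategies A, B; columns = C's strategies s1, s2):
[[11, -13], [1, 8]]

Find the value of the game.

101/31

Row minima are -13 and 1, so R's maximin is 1; column maxima are 11 and 8, so C's minimax is 8. These differ, so the equilibrium is in mixed strategies.
Let R play A with probability p. C is indifferent when 11p + (1−p) = −13p + 8(1−p), giving p = 7/31.
Let C play s1 with probability q. R is indifferent when 11q − 13(1−q) = q + 8(1−q), giving q = 21/31.
The value is 11·(21/31) + (-13)·(10/31) = 101/31.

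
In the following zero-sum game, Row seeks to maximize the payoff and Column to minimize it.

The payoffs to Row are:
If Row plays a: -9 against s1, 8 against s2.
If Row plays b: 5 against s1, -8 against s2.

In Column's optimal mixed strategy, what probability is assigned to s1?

Row minima are -9 and -8, so Row's maximin is -8; column maxima are 5 and 8, so Column's minimax is 5. These differ, so the equilibrium is in mixed strategies.
Let Column play s1 with probability q. Row is indifferent when −9q + 8(1−q) = 5q − 8(1−q), giving q = 8/15.

8/15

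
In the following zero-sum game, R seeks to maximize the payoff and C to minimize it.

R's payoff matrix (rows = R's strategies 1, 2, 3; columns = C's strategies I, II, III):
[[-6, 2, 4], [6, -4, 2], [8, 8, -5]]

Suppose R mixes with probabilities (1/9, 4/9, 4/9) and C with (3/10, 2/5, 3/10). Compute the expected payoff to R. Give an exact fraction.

11/5

Against (3/10, 2/5, 3/10), each row's expected payoff is 1: 1/5; 2: 4/5; 3: 41/10.
Taking the (1/9, 4/9, 4/9)-weighted average: (1/9)·(1/5) + (4/9)·(4/5) + (4/9)·(41/10) = 11/5.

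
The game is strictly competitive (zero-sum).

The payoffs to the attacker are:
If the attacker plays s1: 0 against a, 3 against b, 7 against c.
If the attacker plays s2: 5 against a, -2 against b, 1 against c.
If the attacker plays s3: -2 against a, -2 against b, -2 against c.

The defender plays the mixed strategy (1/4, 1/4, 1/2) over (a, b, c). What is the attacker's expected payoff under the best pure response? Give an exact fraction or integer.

17/4

s1: (0)·(1/4) + (3)·(1/4) + (7)·(1/2) = 17/4.
s2: (5)·(1/4) + (-2)·(1/4) + (1)·(1/2) = 5/4.
s3: (-2)·(1/4) + (-2)·(1/4) + (-2)·(1/2) = -2.
The best pure response is s1 with expected payoff 17/4.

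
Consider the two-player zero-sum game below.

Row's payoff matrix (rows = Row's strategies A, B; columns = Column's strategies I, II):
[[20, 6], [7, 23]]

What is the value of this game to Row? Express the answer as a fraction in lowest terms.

209/15

Row minima are 6 and 7, so Row's maximin is 7; column maxima are 20 and 23, so Column's minimax is 20. These differ, so the equilibrium is in mixed strategies.
Let Row play A with probability p. Column is indifferent when 20p + 7(1−p) = 6p + 23(1−p), giving p = 8/15.
Let Column play I with probability q. Row is indifferent when 20q + 6(1−q) = 7q + 23(1−q), giving q = 17/30.
The value is 20·(17/30) + (6)·(13/30) = 209/15.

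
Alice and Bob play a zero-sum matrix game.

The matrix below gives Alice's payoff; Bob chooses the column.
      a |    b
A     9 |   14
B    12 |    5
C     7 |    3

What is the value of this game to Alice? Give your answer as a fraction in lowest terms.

41/4

Row C is strictly dominated by row B, so Alice never plays it.
The remaining 2×2 game on (A, B) × (a, b) has no saddle point. Let Alice play A with probability p; indifference gives 9p + 12(1−p) = 14p + 5(1−p), so p = 7/12.
Similarly Bob's optimal q on a is 3/4, and the value is 9·(3/4) + (14)·(1/4) = 41/4.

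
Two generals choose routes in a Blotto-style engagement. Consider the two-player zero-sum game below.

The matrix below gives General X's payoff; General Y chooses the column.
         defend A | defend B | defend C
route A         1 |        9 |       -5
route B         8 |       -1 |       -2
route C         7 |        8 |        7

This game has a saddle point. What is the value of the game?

7

Row minima: -5, -2, 7 → General X's maximin is 7.
Column maxima: 8, 9, 7 → General Y's minimax is 7.
They coincide at (route C, defend C), so the value is 7.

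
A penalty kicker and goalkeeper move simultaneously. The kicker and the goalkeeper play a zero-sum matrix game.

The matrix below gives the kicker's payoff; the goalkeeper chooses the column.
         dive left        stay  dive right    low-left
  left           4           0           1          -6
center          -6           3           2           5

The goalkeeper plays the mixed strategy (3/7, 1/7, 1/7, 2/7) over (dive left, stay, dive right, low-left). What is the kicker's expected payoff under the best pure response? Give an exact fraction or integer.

left: (4)·(3/7) + (0)·(1/7) + (1)·(1/7) + (-6)·(2/7) = 1/7.
center: (-6)·(3/7) + (3)·(1/7) + (2)·(1/7) + (5)·(2/7) = -3/7.
The best pure response is left with expected payoff 1/7.

1/7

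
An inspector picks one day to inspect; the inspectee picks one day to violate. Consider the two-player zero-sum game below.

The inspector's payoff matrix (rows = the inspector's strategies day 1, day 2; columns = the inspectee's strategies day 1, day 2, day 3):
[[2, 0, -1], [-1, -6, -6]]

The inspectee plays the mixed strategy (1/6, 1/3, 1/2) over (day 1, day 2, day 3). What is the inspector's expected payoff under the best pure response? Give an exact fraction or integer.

day 1: (2)·(1/6) + (0)·(1/3) + (-1)·(1/2) = -1/6.
day 2: (-1)·(1/6) + (-6)·(1/3) + (-6)·(1/2) = -31/6.
The best pure response is day 1 with expected payoff -1/6.

-1/6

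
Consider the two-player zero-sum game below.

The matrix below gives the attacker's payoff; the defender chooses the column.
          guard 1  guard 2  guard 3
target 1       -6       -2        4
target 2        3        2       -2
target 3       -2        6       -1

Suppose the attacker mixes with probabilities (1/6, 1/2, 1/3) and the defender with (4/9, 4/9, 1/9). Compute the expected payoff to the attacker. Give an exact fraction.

Against (4/9, 4/9, 1/9), each row's expected payoff is target 1: -28/9; target 2: 2; target 3: 5/3.
Taking the (1/6, 1/2, 1/3)-weighted average: (1/6)·(-28/9) + (1/2)·(2) + (1/3)·(5/3) = 28/27.

28/27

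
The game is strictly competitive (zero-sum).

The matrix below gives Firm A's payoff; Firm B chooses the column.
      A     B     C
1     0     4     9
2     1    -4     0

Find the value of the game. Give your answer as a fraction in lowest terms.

Column C is strictly dominated by B for Firm B (it gives Firm A more in every row).
The remaining 2×2 game on (1, 2) × (A, B) has no saddle point. Let Firm A play 1 with probability p; indifference gives (1−p) = 4p − 4(1−p), so p = 5/9.
Similarly Firm B's optimal q on A is 8/9, and the value is 0·(8/9) + (4)·(1/9) = 4/9.

4/9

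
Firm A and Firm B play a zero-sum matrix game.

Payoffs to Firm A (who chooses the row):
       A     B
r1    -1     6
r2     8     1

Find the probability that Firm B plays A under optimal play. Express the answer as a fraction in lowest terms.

5/14

Row minima are -1 and 1, so Firm A's maximin is 1; column maxima are 8 and 6, so Firm B's minimax is 6. These differ, so the equilibrium is in mixed strategies.
Let Firm B play A with probability q. Firm A is indifferent when −q + 6(1−q) = 8q + (1−q), giving q = 5/14.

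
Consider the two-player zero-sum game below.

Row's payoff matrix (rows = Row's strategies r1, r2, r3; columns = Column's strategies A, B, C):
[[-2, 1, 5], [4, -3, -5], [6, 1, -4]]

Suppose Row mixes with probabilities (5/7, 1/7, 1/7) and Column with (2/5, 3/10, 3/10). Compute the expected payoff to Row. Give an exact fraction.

57/70

Against (2/5, 3/10, 3/10), each row's expected payoff is r1: 1; r2: -4/5; r3: 3/2.
Taking the (5/7, 1/7, 1/7)-weighted average: (5/7)·(1) + (1/7)·(-4/5) + (1/7)·(3/2) = 57/70.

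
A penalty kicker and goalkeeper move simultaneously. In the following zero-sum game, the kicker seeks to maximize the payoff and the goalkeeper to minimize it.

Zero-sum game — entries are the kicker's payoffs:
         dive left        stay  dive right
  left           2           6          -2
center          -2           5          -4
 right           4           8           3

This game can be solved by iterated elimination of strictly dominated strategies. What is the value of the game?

Column dive left is strictly dominated by dive right for the goalkeeper (-2<2, -4<-2, 3<4); eliminate dive left.
Column stay is strictly dominated by dive right for the goalkeeper (-2<6, -4<5, 3<8); eliminate stay.
Row left is strictly dominated by row right (3>-2); eliminate left.
Row center is strictly dominated by row right (3>-4); eliminate center.
Only (right, dive right) remains, with payoff 3.

3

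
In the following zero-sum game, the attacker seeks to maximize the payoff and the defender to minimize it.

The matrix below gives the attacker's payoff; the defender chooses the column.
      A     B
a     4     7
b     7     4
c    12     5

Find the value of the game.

32/5

Row b is strictly dominated by row c, so the attacker never plays it.
The remaining 2×2 game on (a, c) × (A, B) has no saddle point. Let the attacker play a with probability p; indifference gives 4p + 12(1−p) = 7p + 5(1−p), so p = 7/10.
Similarly the defender's optimal q on A is 1/5, and the value is 4·(1/5) + (7)·(4/5) = 32/5.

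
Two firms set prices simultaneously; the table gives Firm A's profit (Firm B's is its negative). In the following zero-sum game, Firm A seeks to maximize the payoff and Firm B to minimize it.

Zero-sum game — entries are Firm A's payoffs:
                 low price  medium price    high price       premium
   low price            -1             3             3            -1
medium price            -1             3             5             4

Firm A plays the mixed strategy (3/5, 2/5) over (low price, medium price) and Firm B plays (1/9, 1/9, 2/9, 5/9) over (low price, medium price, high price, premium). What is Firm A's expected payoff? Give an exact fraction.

73/45

Against (1/9, 1/9, 2/9, 5/9), each row's expected payoff is low price: 1/3; medium price: 32/9.
Taking the (3/5, 2/5)-weighted average: (3/5)·(1/3) + (2/5)·(32/9) = 73/45.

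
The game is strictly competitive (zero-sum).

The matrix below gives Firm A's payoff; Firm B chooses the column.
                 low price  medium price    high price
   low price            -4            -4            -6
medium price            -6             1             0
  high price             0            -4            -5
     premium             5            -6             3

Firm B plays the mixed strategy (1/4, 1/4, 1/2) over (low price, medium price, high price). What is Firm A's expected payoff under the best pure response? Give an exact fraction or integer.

5/4

low price: (-4)·(1/4) + (-4)·(1/4) + (-6)·(1/2) = -5.
medium price: (-6)·(1/4) + (1)·(1/4) + (0)·(1/2) = -5/4.
high price: (0)·(1/4) + (-4)·(1/4) + (-5)·(1/2) = -7/2.
premium: (5)·(1/4) + (-6)·(1/4) + (3)·(1/2) = 5/4.
The best pure response is premium with expected payoff 5/4.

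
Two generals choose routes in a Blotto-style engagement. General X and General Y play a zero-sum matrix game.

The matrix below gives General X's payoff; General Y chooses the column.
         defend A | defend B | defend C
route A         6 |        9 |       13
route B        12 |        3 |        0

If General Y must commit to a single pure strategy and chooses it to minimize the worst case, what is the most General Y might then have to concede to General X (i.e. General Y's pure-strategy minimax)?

9

The worst case (largest entry) in each column is defend A: 12, defend B: 9, defend C: 13.
The best (smallest) of these is 9.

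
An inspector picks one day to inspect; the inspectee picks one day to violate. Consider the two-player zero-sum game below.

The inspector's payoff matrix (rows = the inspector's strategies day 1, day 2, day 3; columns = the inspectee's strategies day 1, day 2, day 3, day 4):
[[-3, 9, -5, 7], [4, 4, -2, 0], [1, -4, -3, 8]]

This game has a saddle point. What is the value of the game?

Row minima: -5, -2, -4 → the inspector's maximin is -2.
Column maxima: 4, 9, -2, 8 → the inspectee's minimax is -2.
They coincide at (day 2, day 3), so the value is -2.

-2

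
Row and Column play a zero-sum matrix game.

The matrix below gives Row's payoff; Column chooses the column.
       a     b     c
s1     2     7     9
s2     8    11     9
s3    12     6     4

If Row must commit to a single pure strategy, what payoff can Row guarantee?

The worst-case payoff for each row is s1: 2, s2: 8, s3: 4.
The best of these is 8.

8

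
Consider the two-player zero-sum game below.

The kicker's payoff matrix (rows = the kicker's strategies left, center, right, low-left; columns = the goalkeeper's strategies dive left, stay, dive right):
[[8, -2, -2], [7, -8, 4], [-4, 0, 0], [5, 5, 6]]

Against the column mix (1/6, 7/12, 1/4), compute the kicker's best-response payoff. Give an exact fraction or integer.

21/4

left: (8)·(1/6) + (-2)·(7/12) + (-2)·(1/4) = -1/3.
center: (7)·(1/6) + (-8)·(7/12) + (4)·(1/4) = -5/2.
right: (-4)·(1/6) + (0)·(7/12) + (0)·(1/4) = -2/3.
low-left: (5)·(1/6) + (5)·(7/12) + (6)·(1/4) = 21/4.
The best pure response is low-left with expected payoff 21/4.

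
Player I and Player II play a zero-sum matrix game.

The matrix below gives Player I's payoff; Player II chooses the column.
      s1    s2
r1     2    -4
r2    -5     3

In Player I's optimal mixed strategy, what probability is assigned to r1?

4/7

Row minima are -4 and -5, so Player I's maximin is -4; column maxima are 2 and 3, so Player II's minimax is 2. These differ, so the equilibrium is in mixed strategies.
Let Player I play r1 with probability p. Player II is indifferent when 2p − 5(1−p) = −4p + 3(1−p), giving p = 4/7.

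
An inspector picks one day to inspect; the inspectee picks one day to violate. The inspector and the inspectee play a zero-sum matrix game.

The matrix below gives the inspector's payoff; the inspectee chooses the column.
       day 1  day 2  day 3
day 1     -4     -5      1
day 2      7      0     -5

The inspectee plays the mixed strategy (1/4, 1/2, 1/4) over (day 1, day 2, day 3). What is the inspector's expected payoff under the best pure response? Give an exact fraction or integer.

1/2

day 1: (-4)·(1/4) + (-5)·(1/2) + (1)·(1/4) = -13/4.
day 2: (7)·(1/4) + (0)·(1/2) + (-5)·(1/4) = 1/2.
The best pure response is day 2 with expected payoff 1/2.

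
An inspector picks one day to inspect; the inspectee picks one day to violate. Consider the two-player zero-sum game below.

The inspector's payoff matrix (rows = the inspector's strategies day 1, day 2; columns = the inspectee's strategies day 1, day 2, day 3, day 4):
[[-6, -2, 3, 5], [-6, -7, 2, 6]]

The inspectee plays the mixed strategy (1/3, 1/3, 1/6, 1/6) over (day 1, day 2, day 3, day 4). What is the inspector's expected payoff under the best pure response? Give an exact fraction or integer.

day 1: (-6)·(1/3) + (-2)·(1/3) + (3)·(1/6) + (5)·(1/6) = -4/3.
day 2: (-6)·(1/3) + (-7)·(1/3) + (2)·(1/6) + (6)·(1/6) = -3.
The best pure response is day 1 with expected payoff -4/3.

-4/3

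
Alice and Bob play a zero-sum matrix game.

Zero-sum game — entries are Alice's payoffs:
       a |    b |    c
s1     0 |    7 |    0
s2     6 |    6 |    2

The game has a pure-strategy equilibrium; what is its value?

2

Row minima: 0, 2 → Alice's maximin is 2.
Column maxima: 6, 7, 2 → Bob's minimax is 2.
They coincide at (s2, c), so the value is 2.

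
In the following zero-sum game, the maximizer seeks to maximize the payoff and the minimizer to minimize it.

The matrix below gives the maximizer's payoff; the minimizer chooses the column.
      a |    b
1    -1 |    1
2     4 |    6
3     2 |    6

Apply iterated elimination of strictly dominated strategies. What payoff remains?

Column b is strictly dominated by a for the minimizer (-1<1, 4<6, 2<6); eliminate b.
Row 3 is strictly dominated by row 2 (4>2); eliminate 3.
Row 1 is strictly dominated by row 2 (4>-1); eliminate 1.
Only (2, a) remains, with payoff 4.

4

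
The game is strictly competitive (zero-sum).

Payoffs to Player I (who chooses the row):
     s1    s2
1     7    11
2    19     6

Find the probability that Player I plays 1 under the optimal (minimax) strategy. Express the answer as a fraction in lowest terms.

13/17

Row minima are 7 and 6, so Player I's maximin is 7; column maxima are 19 and 11, so Player II's minimax is 11. These differ, so the equilibrium is in mixed strategies.
Let Player I play 1 with probability p. Player II is indifferent when 7p + 19(1−p) = 11p + 6(1−p), giving p = 13/17.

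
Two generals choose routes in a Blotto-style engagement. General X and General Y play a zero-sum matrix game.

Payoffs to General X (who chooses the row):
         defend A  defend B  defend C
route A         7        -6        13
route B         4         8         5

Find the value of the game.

Column defend C is strictly dominated by defend A for General Y (it gives General X more in every row).
The remaining 2×2 game on (route A, route B) × (defend A, defend B) has no saddle point. Let General X play route A with probability p; indifference gives 7p + 4(1−p) = −6p + 8(1−p), so p = 4/17.
Similarly General Y's optimal q on defend A is 14/17, and the value is 7·(14/17) + (-6)·(3/17) = 80/17.

80/17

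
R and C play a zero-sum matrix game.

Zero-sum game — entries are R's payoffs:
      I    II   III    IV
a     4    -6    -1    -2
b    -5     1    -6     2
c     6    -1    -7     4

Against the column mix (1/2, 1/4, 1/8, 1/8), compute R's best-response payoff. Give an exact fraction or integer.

a: (4)·(1/2) + (-6)·(1/4) + (-1)·(1/8) + (-2)·(1/8) = 1/8.
b: (-5)·(1/2) + (1)·(1/4) + (-6)·(1/8) + (2)·(1/8) = -11/4.
c: (6)·(1/2) + (-1)·(1/4) + (-7)·(1/8) + (4)·(1/8) = 19/8.
The best pure response is c with expected payoff 19/8.

19/8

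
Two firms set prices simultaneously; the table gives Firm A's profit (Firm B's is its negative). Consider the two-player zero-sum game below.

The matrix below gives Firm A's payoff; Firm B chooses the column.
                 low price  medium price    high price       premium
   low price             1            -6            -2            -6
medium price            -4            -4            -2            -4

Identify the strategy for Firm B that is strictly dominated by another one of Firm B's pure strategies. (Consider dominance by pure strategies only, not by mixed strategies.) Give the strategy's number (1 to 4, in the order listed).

Firm B prefers columns that give Firm A less. Compare high price with medium price: -6 < -2, -4 < -2.
So medium price strictly dominates high price for Firm B; high price is strictly dominated.

3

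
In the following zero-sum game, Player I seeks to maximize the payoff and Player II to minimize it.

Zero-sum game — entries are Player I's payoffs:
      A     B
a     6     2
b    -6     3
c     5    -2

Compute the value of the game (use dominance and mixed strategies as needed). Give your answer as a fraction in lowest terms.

Row c is strictly dominated by row a, so Player I never plays it.
The remaining 2×2 game on (a, b) × (A, B) has no saddle point. Let Player I play a with probability p; indifference gives 6p − 6(1−p) = 2p + 3(1−p), so p = 9/13.
Similarly Player II's optimal q on A is 1/13, and the value is 6·(1/13) + (2)·(12/13) = 30/13.

30/13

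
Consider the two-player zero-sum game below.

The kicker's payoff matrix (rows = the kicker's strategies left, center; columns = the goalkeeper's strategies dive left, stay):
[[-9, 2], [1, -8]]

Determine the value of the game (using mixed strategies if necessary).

Row minima are -9 and -8, so the kicker's maximin is -8; column maxima are 1 and 2, so the goalkeeper's minimax is 1. These differ, so the equilibrium is in mixed strategies.
Let the kicker play left with probability p. The goalkeeper is indifferent when −9p + (1−p) = 2p − 8(1−p), giving p = 9/20.
Let the goalkeeper play dive left with probability q. The kicker is indifferent when −9q + 2(1−q) = q − 8(1−q), giving q = 1/2.
The value is -9·(1/2) + (2)·(1/2) = -7/2.

-7/2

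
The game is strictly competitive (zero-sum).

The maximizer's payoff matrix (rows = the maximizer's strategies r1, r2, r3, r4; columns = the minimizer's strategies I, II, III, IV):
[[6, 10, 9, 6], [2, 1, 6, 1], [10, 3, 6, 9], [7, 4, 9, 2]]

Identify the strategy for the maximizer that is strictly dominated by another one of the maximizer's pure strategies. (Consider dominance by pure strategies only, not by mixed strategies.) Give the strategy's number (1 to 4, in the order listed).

Compare r2 with r1: 6 > 2, 10 > 1, 9 > 6, 6 > 1.
So r1 strictly dominates r2 for the maximizer; r2 is strictly dominated.

2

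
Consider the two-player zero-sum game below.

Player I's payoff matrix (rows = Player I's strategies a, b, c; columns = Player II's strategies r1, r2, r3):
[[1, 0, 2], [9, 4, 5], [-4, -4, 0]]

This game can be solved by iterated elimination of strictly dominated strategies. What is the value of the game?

Column r3 is strictly dominated by r2 for Player II (0<2, 4<5, -4<0); eliminate r3.
Row c is strictly dominated by row a (1>-4, 0>-4); eliminate c.
Column r1 is strictly dominated by r2 for Player II (0<1, 4<9); eliminate r1.
Row a is strictly dominated by row b (4>0); eliminate a.
Only (b, r2) remains, with payoff 4.

4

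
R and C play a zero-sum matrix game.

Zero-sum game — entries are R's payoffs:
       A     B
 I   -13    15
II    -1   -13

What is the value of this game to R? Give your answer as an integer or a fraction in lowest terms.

-23/5

Row minima are -13 and -13, so R's maximin is -13; column maxima are -1 and 15, so C's minimax is -1. These differ, so the equilibrium is in mixed strategies.
Let R play I with probability p. C is indifferent when −13p − (1−p) = 15p − 13(1−p), giving p = 3/10.
Let C play A with probability q. R is indifferent when −13q + 15(1−q) = −q − 13(1−q), giving q = 7/10.
The value is -13·(7/10) + (15)·(3/10) = -23/5.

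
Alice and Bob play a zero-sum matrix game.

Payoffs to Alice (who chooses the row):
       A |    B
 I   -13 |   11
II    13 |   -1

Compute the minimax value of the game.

65/19

Row minima are -13 and -1, so Alice's maximin is -1; column maxima are 13 and 11, so Bob's minimax is 11. These differ, so the equilibrium is in mixed strategies.
Let Alice play I with probability p. Bob is indifferent when −13p + 13(1−p) = 11p − (1−p), giving p = 7/19.
Let Bob play A with probability q. Alice is indifferent when −13q + 11(1−q) = 13q − (1−q), giving q = 6/19.
The value is -13·(6/19) + (11)·(13/19) = 65/19.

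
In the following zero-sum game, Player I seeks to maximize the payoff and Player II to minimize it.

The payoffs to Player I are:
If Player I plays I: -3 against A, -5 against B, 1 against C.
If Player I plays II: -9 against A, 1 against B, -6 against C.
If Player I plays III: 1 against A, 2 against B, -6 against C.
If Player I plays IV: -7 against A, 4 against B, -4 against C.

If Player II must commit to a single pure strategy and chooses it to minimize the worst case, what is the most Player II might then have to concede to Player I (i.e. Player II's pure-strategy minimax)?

1

The worst case (largest entry) in each column is A: 1, B: 4, C: 1.
The best (smallest) of these is 1.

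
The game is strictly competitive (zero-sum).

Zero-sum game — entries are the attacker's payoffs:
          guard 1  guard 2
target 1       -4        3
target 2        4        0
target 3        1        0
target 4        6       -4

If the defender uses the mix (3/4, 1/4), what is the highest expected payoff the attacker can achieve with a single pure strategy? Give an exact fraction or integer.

target 1: (-4)·(3/4) + (3)·(1/4) = -9/4.
target 2: (4)·(3/4) + (0)·(1/4) = 3.
target 3: (1)·(3/4) + (0)·(1/4) = 3/4.
target 4: (6)·(3/4) + (-4)·(1/4) = 7/2.
The best pure response is target 4 with expected payoff 7/2.

7/2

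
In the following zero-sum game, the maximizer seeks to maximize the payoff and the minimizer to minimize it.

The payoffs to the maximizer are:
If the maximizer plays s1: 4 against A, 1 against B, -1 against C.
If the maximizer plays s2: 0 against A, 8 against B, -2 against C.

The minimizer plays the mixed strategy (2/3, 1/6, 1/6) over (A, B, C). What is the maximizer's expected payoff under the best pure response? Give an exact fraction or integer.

8/3

s1: (4)·(2/3) + (1)·(1/6) + (-1)·(1/6) = 8/3.
s2: (0)·(2/3) + (8)·(1/6) + (-2)·(1/6) = 1.
The best pure response is s1 with expected payoff 8/3.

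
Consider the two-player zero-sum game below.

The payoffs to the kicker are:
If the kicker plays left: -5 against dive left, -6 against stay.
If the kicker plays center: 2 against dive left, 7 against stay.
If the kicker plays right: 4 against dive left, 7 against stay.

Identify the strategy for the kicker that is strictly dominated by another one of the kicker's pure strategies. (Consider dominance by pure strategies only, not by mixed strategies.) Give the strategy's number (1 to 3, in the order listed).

Compare left with center: 2 > -5, 7 > -6.
So center strictly dominates left for the kicker; left is strictly dominated.

1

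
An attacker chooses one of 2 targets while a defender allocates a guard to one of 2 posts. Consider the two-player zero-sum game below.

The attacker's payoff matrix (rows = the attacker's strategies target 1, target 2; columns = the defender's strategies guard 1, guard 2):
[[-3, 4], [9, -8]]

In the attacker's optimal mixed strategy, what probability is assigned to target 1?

17/24

Row minima are -3 and -8, so the attacker's maximin is -3; column maxima are 9 and 4, so the defender's minimax is 4. These differ, so the equilibrium is in mixed strategies.
Let the attacker play target 1 with probability p. The defender is indifferent when −3p + 9(1−p) = 4p − 8(1−p), giving p = 17/24.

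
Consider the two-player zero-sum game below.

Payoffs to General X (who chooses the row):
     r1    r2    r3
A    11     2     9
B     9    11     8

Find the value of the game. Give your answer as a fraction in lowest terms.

83/10

Column r1 is strictly dominated by r3 for General Y (it gives General X more in every row).
The remaining 2×2 game on (A, B) × (r2, r3) has no saddle point. Let General X play A with probability p; indifference gives 2p + 11(1−p) = 9p + 8(1−p), so p = 3/10.
Similarly General Y's optimal q on r2 is 1/10, and the value is 2·(1/10) + (9)·(9/10) = 83/10.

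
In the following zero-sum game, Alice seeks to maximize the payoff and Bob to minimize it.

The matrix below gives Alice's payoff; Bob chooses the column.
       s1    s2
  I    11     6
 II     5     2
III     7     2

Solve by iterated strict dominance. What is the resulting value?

6

Column s1 is strictly dominated by s2 for Bob (6<11, 2<5, 2<7); eliminate s1.
Row III is strictly dominated by row I (6>2); eliminate III.
Row II is strictly dominated by row I (6>2); eliminate II.
Only (I, s2) remains, with payoff 6.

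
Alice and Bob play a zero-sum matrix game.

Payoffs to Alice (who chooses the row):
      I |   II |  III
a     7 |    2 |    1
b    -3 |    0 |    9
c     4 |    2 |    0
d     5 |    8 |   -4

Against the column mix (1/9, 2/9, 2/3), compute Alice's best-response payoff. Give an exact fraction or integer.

17/3

a: (7)·(1/9) + (2)·(2/9) + (1)·(2/3) = 17/9.
b: (-3)·(1/9) + (0)·(2/9) + (9)·(2/3) = 17/3.
c: (4)·(1/9) + (2)·(2/9) + (0)·(2/3) = 8/9.
d: (5)·(1/9) + (8)·(2/9) + (-4)·(2/3) = -1/3.
The best pure response is b with expected payoff 17/3.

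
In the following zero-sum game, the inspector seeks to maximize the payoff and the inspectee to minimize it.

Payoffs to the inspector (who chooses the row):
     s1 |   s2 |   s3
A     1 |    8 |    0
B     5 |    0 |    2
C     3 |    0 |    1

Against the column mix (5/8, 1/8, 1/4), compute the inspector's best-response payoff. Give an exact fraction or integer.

A: (1)·(5/8) + (8)·(1/8) + (0)·(1/4) = 13/8.
B: (5)·(5/8) + (0)·(1/8) + (2)·(1/4) = 29/8.
C: (3)·(5/8) + (0)·(1/8) + (1)·(1/4) = 17/8.
The best pure response is B with expected payoff 29/8.

29/8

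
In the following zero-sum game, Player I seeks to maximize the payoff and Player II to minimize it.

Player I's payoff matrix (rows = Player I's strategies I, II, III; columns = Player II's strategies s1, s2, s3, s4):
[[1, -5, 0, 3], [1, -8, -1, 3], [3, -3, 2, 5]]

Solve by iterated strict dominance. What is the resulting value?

-3

Column s4 is strictly dominated by s1 for Player II (1<3, 1<3, 3<5); eliminate s4.
Column s1 is strictly dominated by s2 for Player II (-5<1, -8<1, -3<3); eliminate s1.
Row I is strictly dominated by row III (-3>-5, 2>0); eliminate I.
Column s3 is strictly dominated by s2 for Player II (-8<-1, -3<2); eliminate s3.
Row II is strictly dominated by row III (-3>-8); eliminate II.
Only (III, s2) remains, with payoff -3.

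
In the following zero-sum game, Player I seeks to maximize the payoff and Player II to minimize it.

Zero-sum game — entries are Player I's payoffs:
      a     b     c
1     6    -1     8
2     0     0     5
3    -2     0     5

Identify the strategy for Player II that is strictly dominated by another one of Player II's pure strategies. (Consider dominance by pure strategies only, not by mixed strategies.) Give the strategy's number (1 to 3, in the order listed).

3

Player II prefers columns that give Player I less. Compare c with a: 6 < 8, 0 < 5, -2 < 5.
So a strictly dominates c for Player II; c is strictly dominated.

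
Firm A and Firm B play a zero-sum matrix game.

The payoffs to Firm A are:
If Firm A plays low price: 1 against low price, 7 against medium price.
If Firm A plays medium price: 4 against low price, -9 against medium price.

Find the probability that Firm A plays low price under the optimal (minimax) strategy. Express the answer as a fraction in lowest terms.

Row minima are 1 and -9, so Firm A's maximin is 1; column maxima are 4 and 7, so Firm B's minimax is 4. These differ, so the equilibrium is in mixed strategies.
Let Firm A play low price with probability p. Firm B is indifferent when p + 4(1−p) = 7p − 9(1−p), giving p = 13/19.

13/19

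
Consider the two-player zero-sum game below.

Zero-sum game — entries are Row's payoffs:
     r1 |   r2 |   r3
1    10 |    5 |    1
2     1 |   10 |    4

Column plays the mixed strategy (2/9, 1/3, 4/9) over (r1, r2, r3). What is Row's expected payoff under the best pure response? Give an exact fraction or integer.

16/3

1: (10)·(2/9) + (5)·(1/3) + (1)·(4/9) = 13/3.
2: (1)·(2/9) + (10)·(1/3) + (4)·(4/9) = 16/3.
The best pure response is 2 with expected payoff 16/3.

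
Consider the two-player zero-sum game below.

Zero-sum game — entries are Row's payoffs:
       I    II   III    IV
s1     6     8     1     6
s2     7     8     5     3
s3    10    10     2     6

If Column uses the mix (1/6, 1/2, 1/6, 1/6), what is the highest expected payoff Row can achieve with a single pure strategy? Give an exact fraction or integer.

s1: (6)·(1/6) + (8)·(1/2) + (1)·(1/6) + (6)·(1/6) = 37/6.
s2: (7)·(1/6) + (8)·(1/2) + (5)·(1/6) + (3)·(1/6) = 13/2.
s3: (10)·(1/6) + (10)·(1/2) + (2)·(1/6) + (6)·(1/6) = 8.
The best pure response is s3 with expected payoff 8.

8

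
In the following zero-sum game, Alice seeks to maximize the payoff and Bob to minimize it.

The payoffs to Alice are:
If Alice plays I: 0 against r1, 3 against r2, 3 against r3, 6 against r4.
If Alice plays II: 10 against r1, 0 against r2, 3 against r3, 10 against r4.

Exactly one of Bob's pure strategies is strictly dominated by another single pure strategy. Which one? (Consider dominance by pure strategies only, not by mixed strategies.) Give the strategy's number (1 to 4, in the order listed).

Bob prefers columns that give Alice less. Compare r4 with r2: 3 < 6, 0 < 10.
So r2 strictly dominates r4 for Bob; r4 is strictly dominated.

4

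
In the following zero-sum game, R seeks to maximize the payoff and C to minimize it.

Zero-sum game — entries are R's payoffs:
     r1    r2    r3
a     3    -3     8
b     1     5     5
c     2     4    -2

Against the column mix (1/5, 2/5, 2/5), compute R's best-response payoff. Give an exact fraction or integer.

a: (3)·(1/5) + (-3)·(2/5) + (8)·(2/5) = 13/5.
b: (1)·(1/5) + (5)·(2/5) + (5)·(2/5) = 21/5.
c: (2)·(1/5) + (4)·(2/5) + (-2)·(2/5) = 6/5.
The best pure response is b with expected payoff 21/5.

21/5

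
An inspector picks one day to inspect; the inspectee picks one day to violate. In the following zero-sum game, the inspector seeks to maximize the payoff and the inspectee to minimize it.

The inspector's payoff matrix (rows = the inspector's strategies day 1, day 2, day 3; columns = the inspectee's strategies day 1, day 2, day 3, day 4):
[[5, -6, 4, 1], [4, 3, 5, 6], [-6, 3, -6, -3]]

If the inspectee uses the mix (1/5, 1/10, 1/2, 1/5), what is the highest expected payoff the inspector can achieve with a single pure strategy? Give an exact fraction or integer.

24/5

day 1: (5)·(1/5) + (-6)·(1/10) + (4)·(1/2) + (1)·(1/5) = 13/5.
day 2: (4)·(1/5) + (3)·(1/10) + (5)·(1/2) + (6)·(1/5) = 24/5.
day 3: (-6)·(1/5) + (3)·(1/10) + (-6)·(1/2) + (-3)·(1/5) = -9/2.
The best pure response is day 2 with expected payoff 24/5.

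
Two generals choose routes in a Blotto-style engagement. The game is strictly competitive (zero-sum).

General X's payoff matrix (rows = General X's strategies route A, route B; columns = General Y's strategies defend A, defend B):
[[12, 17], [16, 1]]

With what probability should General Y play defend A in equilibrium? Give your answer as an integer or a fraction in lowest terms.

Row minima are 12 and 1, so General X's maximin is 12; column maxima are 16 and 17, so General Y's minimax is 16. These differ, so the equilibrium is in mixed strategies.
Let General Y play defend A with probability q. General X is indifferent when 12q + 17(1−q) = 16q + (1−q), giving q = 4/5.

4/5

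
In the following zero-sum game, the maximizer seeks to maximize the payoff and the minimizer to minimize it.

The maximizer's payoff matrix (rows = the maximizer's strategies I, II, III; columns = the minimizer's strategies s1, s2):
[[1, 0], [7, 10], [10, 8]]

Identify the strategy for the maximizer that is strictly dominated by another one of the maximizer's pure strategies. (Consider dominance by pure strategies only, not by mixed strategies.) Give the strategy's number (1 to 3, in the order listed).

Compare I with II: 7 > 1, 10 > 0.
So II strictly dominates I for the maximizer; I is strictly dominated.

1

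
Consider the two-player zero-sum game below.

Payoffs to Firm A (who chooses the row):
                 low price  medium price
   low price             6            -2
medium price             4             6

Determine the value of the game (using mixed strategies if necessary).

22/5

Row minima are -2 and 4, so Firm A's maximin is 4; column maxima are 6 and 6, so Firm B's minimax is 6. These differ, so the equilibrium is in mixed strategies.
Let Firm A play low price with probability p. Firm B is indifferent when 6p + 4(1−p) = −2p + 6(1−p), giving p = 1/5.
Let Firm B play low price with probability q. Firm A is indifferent when 6q − 2(1−q) = 4q + 6(1−q), giving q = 4/5.
The value is 6·(4/5) + (-2)·(1/5) = 22/5.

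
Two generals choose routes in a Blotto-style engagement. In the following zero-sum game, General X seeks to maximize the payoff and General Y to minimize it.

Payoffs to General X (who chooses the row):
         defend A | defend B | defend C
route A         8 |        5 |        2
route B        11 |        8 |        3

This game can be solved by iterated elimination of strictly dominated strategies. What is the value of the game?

3

Column defend A is strictly dominated by defend B for General Y (5<8, 8<11); eliminate defend A.
Column defend B is strictly dominated by defend C for General Y (2<5, 3<8); eliminate defend B.
Row route A is strictly dominated by row route B (3>2); eliminate route A.
Only (route B, defend C) remains, with payoff 3.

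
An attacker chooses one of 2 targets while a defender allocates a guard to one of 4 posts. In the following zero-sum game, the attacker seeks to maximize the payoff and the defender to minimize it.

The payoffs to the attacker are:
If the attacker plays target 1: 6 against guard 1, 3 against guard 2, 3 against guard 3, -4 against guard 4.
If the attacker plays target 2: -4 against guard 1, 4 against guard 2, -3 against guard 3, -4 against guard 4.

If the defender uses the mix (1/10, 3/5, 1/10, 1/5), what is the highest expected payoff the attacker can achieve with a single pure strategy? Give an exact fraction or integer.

target 1: (6)·(1/10) + (3)·(3/5) + (3)·(1/10) + (-4)·(1/5) = 19/10.
target 2: (-4)·(1/10) + (4)·(3/5) + (-3)·(1/10) + (-4)·(1/5) = 9/10.
The best pure response is target 1 with expected payoff 19/10.

19/10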